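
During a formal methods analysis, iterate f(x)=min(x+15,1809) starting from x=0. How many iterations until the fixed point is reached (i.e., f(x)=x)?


Step 1: x=0, cap=1809, increment=15
Step 2: x grows by 15 each step until capped at 1809; fixed point is x=1809
Step 3: iterations = ceil(1809/15) = 121

121


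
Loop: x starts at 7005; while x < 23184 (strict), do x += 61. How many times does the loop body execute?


Step 1: x goes from 7005 toward 23184 by 61; the body runs while x<23184, so iterations = ceil((bound-start)/step)
Step 2: Distance=16179
Step 3: ceil(16179/61)=266

266


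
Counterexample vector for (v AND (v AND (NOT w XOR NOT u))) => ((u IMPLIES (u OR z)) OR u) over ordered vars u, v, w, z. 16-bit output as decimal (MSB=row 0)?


F1 = (v AND (v AND (NOT w XOR NOT u)))
F2 = ((u IMPLIES (u OR z)) OR u)
Counterexample to F1=>F2 is where F1=1 and F2=0.
Evaluate each row (bits = u,v,w,z, MSB first):
  row 0 [0000]: F1=0 F2=1 -> F1&~F2 -> 0
  row 1 [0001]: F1=0 F2=1 -> F1&~F2 -> 0
  row 2 [0010]: F1=0 F2=1 -> F1&~F2 -> 0
  row 3 [0011]: F1=0 F2=1 -> F1&~F2 -> 0
  row 4 [0100]: F1=0 F2=1 -> F1&~F2 -> 0
  row 5 [0101]: F1=0 F2=1 -> F1&~F2 -> 0
  row 6 [0110]: F1=1 F2=1 -> F1&~F2 -> 0
  row 7 [0111]: F1=1 F2=1 -> F1&~F2 -> 0
  row 8 [1000]: F1=0 F2=1 -> F1&~F2 -> 0
  row 9 [1001]: F1=0 F2=1 -> F1&~F2 -> 0
  row 10 [1010]: F1=0 F2=1 -> F1&~F2 -> 0
  row 11 [1011]: F1=0 F2=1 -> F1&~F2 -> 0
  row 12 [1100]: F1=1 F2=1 -> F1&~F2 -> 0
  row 13 [1101]: F1=1 F2=1 -> F1&~F2 -> 0
  row 14 [1110]: F1=0 F2=1 -> F1&~F2 -> 0
  row 15 [1111]: F1=0 F2=1 -> F1&~F2 -> 0
Full result column, 4 rows per line (u,v fixed per line; w,z runs 00..11 left to right):
  rows 0-3 [u,v=00]: 0000  = hex 0
  rows 4-7 [u,v=01]: 0000  = hex 0
  rows 8-11 [u,v=10]: 0000  = hex 0
  rows 12-15 [u,v=11]: 0000  = hex 0
Counterexample vector (row 0 .. row 15) = 0000000000000000
Output column grouped in 4s = 0000 0000 0000 0000 = 0x0000
Convert to decimal digit by digit (value = value*16 + digit):
  0 -> 0
  0*16 + 0 = 0
  0*16 + 0 = 0
  0*16 + 0 = 0
Decimal = 0

0


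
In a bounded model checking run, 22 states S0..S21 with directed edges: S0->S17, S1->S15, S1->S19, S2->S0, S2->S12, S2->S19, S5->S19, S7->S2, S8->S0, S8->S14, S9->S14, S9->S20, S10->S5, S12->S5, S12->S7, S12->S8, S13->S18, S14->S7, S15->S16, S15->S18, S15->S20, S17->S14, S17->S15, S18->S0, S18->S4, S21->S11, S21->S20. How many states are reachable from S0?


BFS from S0:
  layer 0: {S0}
  layer 1: {S17}
  layer 2: {S14, S15}
  layer 3: {S7, S16, S18, S20}
  layer 4: {S2, S4}
  layer 5: {S12, S19}
  layer 6: {S5, S8}
Reachable set: {S0, S2, S4, S5, S7, S8, S12, S14, S15, S16, S17, S18, S19, S20}
Count = 14

14


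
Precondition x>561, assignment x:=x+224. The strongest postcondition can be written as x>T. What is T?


Formula: sp(P, x:=E) = exists old_x. (x = E[old_x/x]) AND P[old_x/x] (old_x is the value of x before the assignment; eliminate old_x by solving x = E[old_x/x] for old_x)
Step 1: Precondition P: x>561, i.e. old_x > 561
Step 2: Assignment gives x = old_x + 224, so old_x = x - 224
Step 3: Substitute into P: x - 224 > 561
Step 4: Simplify: x > 561+224 = 785

785


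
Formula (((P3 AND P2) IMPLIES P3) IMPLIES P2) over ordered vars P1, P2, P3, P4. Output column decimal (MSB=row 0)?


Formula: (((P3 AND P2) IMPLIES P3) IMPLIES P2) over P1, P2, P3, P4 (16 rows)
Evaluate each row (bits = P1,P2,P3,P4, MSB first):
  row 0 [0000]: (((0 AND 0) IMPLIES 0) IMPLIES 0) -> 0
  row 1 [0001]: (((0 AND 0) IMPLIES 0) IMPLIES 0) -> 0
  row 2 [0010]: (((1 AND 0) IMPLIES 1) IMPLIES 0) -> 0
  row 3 [0011]: (((1 AND 0) IMPLIES 1) IMPLIES 0) -> 0
  row 4 [0100]: (((0 AND 1) IMPLIES 0) IMPLIES 1) -> 1
  row 5 [0101]: (((0 AND 1) IMPLIES 0) IMPLIES 1) -> 1
  row 6 [0110]: (((1 AND 1) IMPLIES 1) IMPLIES 1) -> 1
  row 7 [0111]: (((1 AND 1) IMPLIES 1) IMPLIES 1) -> 1
  row 8 [1000]: (((0 AND 0) IMPLIES 0) IMPLIES 0) -> 0
  row 9 [1001]: (((0 AND 0) IMPLIES 0) IMPLIES 0) -> 0
  row 10 [1010]: (((1 AND 0) IMPLIES 1) IMPLIES 0) -> 0
  row 11 [1011]: (((1 AND 0) IMPLIES 1) IMPLIES 0) -> 0
  row 12 [1100]: (((0 AND 1) IMPLIES 0) IMPLIES 1) -> 1
  row 13 [1101]: (((0 AND 1) IMPLIES 0) IMPLIES 1) -> 1
  row 14 [1110]: (((1 AND 1) IMPLIES 1) IMPLIES 1) -> 1
  row 15 [1111]: (((1 AND 1) IMPLIES 1) IMPLIES 1) -> 1
Full result column, 4 rows per line (P1,P2 fixed per line; P3,P4 runs 00..11 left to right):
  rows 0-3 [P1,P2=00]: 0000  = hex 0
  rows 4-7 [P1,P2=01]: 1111  = hex F
  rows 8-11 [P1,P2=10]: 0000  = hex 0
  rows 12-15 [P1,P2=11]: 1111  = hex F
Output column (row 0 .. row 15) = 0000111100001111
Output column grouped in 4s = 0000 1111 0000 1111 = 0x0F0F
Convert to decimal digit by digit (value = value*16 + digit):
  0 -> 0
  0*16 + 15 (F) = 15
  15*16 + 0 = 240
  240*16 + 15 (F) = 3855
Decimal = 3855

3855


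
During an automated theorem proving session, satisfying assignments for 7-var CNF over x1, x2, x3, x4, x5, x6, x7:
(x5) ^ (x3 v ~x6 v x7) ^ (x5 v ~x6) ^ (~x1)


CNF with 4 clauses over 7 vars (128 assignments).
An assignment satisfies CNF iff every clause has >=1 true literal.
Check each row (bits = x1,x2,x3,x4,x5,x6,x7; clause T/F shown):
  row 0 [0000000]: clauses=FTTT -> 0
  row 1 [0000001]: clauses=FTTT -> 0
  row 2 [0000010]: clauses=FFFT -> 0
  row 3 [0000011]: clauses=FTFT -> 0
  row 4 [0000100]: clauses=TTTT -> 1
  (every remaining row is evaluated the same way; all 128 results are listed next)
Full result column, 8 rows per line (x1,x2,x3,x4 fixed per line; x5,x6,x7 runs 000..111 left to right):
  rows 0-7 [x1,x2,x3,x4=0000]: 00001101  (ones: 3)
  rows 8-15 [x1,x2,x3,x4=0001]: 00001101  (ones: 3)
  rows 16-23 [x1,x2,x3,x4=0010]: 00001111  (ones: 4)
  rows 24-31 [x1,x2,x3,x4=0011]: 00001111  (ones: 4)
  rows 32-39 [x1,x2,x3,x4=0100]: 00001101  (ones: 3)
  rows 40-47 [x1,x2,x3,x4=0101]: 00001101  (ones: 3)
  rows 48-55 [x1,x2,x3,x4=0110]: 00001111  (ones: 4)
  rows 56-63 [x1,x2,x3,x4=0111]: 00001111  (ones: 4)
  rows 64-71 [x1,x2,x3,x4=1000]: 00000000  (ones: 0)
  rows 72-79 [x1,x2,x3,x4=1001]: 00000000  (ones: 0)
  rows 80-87 [x1,x2,x3,x4=1010]: 00000000  (ones: 0)
  rows 88-95 [x1,x2,x3,x4=1011]: 00000000  (ones: 0)
  rows 96-103 [x1,x2,x3,x4=1100]: 00000000  (ones: 0)
  rows 104-111 [x1,x2,x3,x4=1101]: 00000000  (ones: 0)
  rows 112-119 [x1,x2,x3,x4=1110]: 00000000  (ones: 0)
  rows 120-127 [x1,x2,x3,x4=1111]: 00000000  (ones: 0)
Satisfying assignments = 3+3+4+4+3+3+4+4+0+0+0+0+0+0+0+0 = 28

28


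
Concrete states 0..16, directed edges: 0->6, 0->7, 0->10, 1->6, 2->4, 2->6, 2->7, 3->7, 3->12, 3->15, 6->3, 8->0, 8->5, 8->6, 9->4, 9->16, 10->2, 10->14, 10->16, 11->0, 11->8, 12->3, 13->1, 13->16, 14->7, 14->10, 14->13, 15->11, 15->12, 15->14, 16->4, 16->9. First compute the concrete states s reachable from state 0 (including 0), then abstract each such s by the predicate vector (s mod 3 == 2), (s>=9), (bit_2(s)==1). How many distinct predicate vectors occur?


BFS from 0:
Concrete reachable: {0, 1, 2, 3, 4, 5, 6, 7, 8, 9, 10, 11, 12, 13, 14, 15, 16}
Abstract via predicates (s mod 3 == 2), (s>=9), (bit_2(s)==1):
  (0,0,0) <- {0, 1, 3}
  (0,0,1) <- {4, 6, 7}
  (0,1,0) <- {9, 10, 16}
  (0,1,1) <- {12, 13, 15}
  (1,0,0) <- {2, 8}
  (1,0,1) <- {5}
  (1,1,0) <- {11}
  (1,1,1) <- {14}
Distinct abstract states = 8

8


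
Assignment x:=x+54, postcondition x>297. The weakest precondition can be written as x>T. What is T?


Formula: wp(x:=E, P) = P[E/x] (substitute E for x in postcondition)
Step 1: Postcondition: x>297
Step 2: Substitute x+54 for x: x+54>297
Step 3: Solve for x: x > 297-54 = 243

243


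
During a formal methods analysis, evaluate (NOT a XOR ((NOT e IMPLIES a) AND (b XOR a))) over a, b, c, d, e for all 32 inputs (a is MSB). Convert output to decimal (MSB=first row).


Formula: (NOT a XOR ((NOT e IMPLIES a) AND (b XOR a))) over a, b, c, d, e (32 rows)
Evaluate each row (bits = a,b,c,d,e, MSB first):
  row 0 [00000]: (NOT 0 XOR ((NOT 0 IMPLIES 0) AND (0 XOR 0))) -> 1
  row 1 [00001]: (NOT 0 XOR ((NOT 1 IMPLIES 0) AND (0 XOR 0))) -> 1
  row 2 [00010]: (NOT 0 XOR ((NOT 0 IMPLIES 0) AND (0 XOR 0))) -> 1
  row 3 [00011]: (NOT 0 XOR ((NOT 1 IMPLIES 0) AND (0 XOR 0))) -> 1
  row 4 [00100]: (NOT 0 XOR ((NOT 0 IMPLIES 0) AND (0 XOR 0))) -> 1
  row 5 [00101]: (NOT 0 XOR ((NOT 1 IMPLIES 0) AND (0 XOR 0))) -> 1
  row 6 [00110]: (NOT 0 XOR ((NOT 0 IMPLIES 0) AND (0 XOR 0))) -> 1
  row 7 [00111]: (NOT 0 XOR ((NOT 1 IMPLIES 0) AND (0 XOR 0))) -> 1
  row 8 [01000]: (NOT 0 XOR ((NOT 0 IMPLIES 0) AND (1 XOR 0))) -> 1
  row 9 [01001]: (NOT 0 XOR ((NOT 1 IMPLIES 0) AND (1 XOR 0))) -> 0
  row 10 [01010]: (NOT 0 XOR ((NOT 0 IMPLIES 0) AND (1 XOR 0))) -> 1
  row 11 [01011]: (NOT 0 XOR ((NOT 1 IMPLIES 0) AND (1 XOR 0))) -> 0
  row 12 [01100]: (NOT 0 XOR ((NOT 0 IMPLIES 0) AND (1 XOR 0))) -> 1
  row 13 [01101]: (NOT 0 XOR ((NOT 1 IMPLIES 0) AND (1 XOR 0))) -> 0
  row 14 [01110]: (NOT 0 XOR ((NOT 0 IMPLIES 0) AND (1 XOR 0))) -> 1
  row 15 [01111]: (NOT 0 XOR ((NOT 1 IMPLIES 0) AND (1 XOR 0))) -> 0
  row 16 [10000]: (NOT 1 XOR ((NOT 0 IMPLIES 1) AND (0 XOR 1))) -> 1
  row 17 [10001]: (NOT 1 XOR ((NOT 1 IMPLIES 1) AND (0 XOR 1))) -> 1
  row 18 [10010]: (NOT 1 XOR ((NOT 0 IMPLIES 1) AND (0 XOR 1))) -> 1
  row 19 [10011]: (NOT 1 XOR ((NOT 1 IMPLIES 1) AND (0 XOR 1))) -> 1
  row 20 [10100]: (NOT 1 XOR ((NOT 0 IMPLIES 1) AND (0 XOR 1))) -> 1
  row 21 [10101]: (NOT 1 XOR ((NOT 1 IMPLIES 1) AND (0 XOR 1))) -> 1
  row 22 [10110]: (NOT 1 XOR ((NOT 0 IMPLIES 1) AND (0 XOR 1))) -> 1
  row 23 [10111]: (NOT 1 XOR ((NOT 1 IMPLIES 1) AND (0 XOR 1))) -> 1
  row 24 [11000]: (NOT 1 XOR ((NOT 0 IMPLIES 1) AND (1 XOR 1))) -> 0
  row 25 [11001]: (NOT 1 XOR ((NOT 1 IMPLIES 1) AND (1 XOR 1))) -> 0
  row 26 [11010]: (NOT 1 XOR ((NOT 0 IMPLIES 1) AND (1 XOR 1))) -> 0
  row 27 [11011]: (NOT 1 XOR ((NOT 1 IMPLIES 1) AND (1 XOR 1))) -> 0
  row 28 [11100]: (NOT 1 XOR ((NOT 0 IMPLIES 1) AND (1 XOR 1))) -> 0
  row 29 [11101]: (NOT 1 XOR ((NOT 1 IMPLIES 1) AND (1 XOR 1))) -> 0
  row 30 [11110]: (NOT 1 XOR ((NOT 0 IMPLIES 1) AND (1 XOR 1))) -> 0
  row 31 [11111]: (NOT 1 XOR ((NOT 1 IMPLIES 1) AND (1 XOR 1))) -> 0
Full result column, 4 rows per line (a,b,c fixed per line; d,e runs 00..11 left to right):
  rows 0-3 [a,b,c=000]: 1111  = hex F
  rows 4-7 [a,b,c=001]: 1111  = hex F
  rows 8-11 [a,b,c=010]: 1010  = hex A
  rows 12-15 [a,b,c=011]: 1010  = hex A
  rows 16-19 [a,b,c=100]: 1111  = hex F
  rows 20-23 [a,b,c=101]: 1111  = hex F
  rows 24-27 [a,b,c=110]: 0000  = hex 0
  rows 28-31 [a,b,c=111]: 0000  = hex 0
Output column (row 0 .. row 31) = 11111111101010101111111100000000
Output column grouped in 4s = 1111 1111 1010 1010 1111 1111 0000 0000 = 0xFFAAFF00
Convert to decimal digit by digit (value = value*16 + digit):
  F -> 15
  15*16 + 15 (F) = 255
  255*16 + 10 (A) = 4090
  4090*16 + 10 (A) = 65450
  65450*16 + 15 (F) = 1047215
  1047215*16 + 15 (F) = 16755455
  16755455*16 + 0 = 268087280
  268087280*16 + 0 = 4289396480
Decimal = 4289396480

4289396480


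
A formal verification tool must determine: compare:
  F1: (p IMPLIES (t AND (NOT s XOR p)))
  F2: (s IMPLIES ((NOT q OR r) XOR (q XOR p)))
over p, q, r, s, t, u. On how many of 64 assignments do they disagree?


F1 = (p IMPLIES (t AND (NOT s XOR p)))
F2 = (s IMPLIES ((NOT q OR r) XOR (q XOR p)))
Evaluate both on each of 64 rows (bits = p,q,r,s,t,u):
  row 0 [000000]: F1=1 F2=1 -> 0
  row 1 [000001]: F1=1 F2=1 -> 0
  row 2 [000010]: F1=1 F2=1 -> 0
  row 3 [000011]: F1=1 F2=1 -> 0
  row 4 [000100]: F1=1 F2=1 -> 0
  (every remaining row is evaluated the same way; all 64 results are listed next)
Full result column, 8 rows per line (p,q,r fixed per line; s,t,u runs 000..111 left to right):
  rows 0-7 [p,q,r=000]: 00000000  (ones: 0)
  rows 8-15 [p,q,r=001]: 00000000  (ones: 0)
  rows 16-23 [p,q,r=010]: 00000000  (ones: 0)
  rows 24-31 [p,q,r=011]: 00001111  (ones: 4)
  rows 32-39 [p,q,r=100]: 11110011  (ones: 6)
  rows 40-47 [p,q,r=101]: 11110011  (ones: 6)
  rows 48-55 [p,q,r=110]: 11110011  (ones: 6)
  rows 56-63 [p,q,r=111]: 11111100  (ones: 6)
Disagreements = 0+0+0+4+6+6+6+6 = 28

28


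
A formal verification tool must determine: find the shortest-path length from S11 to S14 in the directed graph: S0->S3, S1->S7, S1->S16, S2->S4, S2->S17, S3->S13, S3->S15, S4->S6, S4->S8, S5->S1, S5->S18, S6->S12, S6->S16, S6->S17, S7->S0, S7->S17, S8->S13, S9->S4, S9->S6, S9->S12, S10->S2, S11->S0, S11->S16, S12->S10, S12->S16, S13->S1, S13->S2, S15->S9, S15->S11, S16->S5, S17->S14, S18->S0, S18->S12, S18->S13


BFS layer-by-layer from S11:
  dist 0: {S11}
  dist 1: {S0, S16}
  dist 2: {S3, S5}
  dist 3: {S1, S13, S15, S18}
  dist 4: {S2, S7, S9, S12}
  dist 5: {S4, S6, S10, S17}
  dist 6: {S8, S14}
  -> S14 reached at distance 6
Shortest path length = 6

6


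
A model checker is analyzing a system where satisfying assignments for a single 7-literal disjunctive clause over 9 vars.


Step 1: Total=2^9=512
Step 2: Unsat when all 7 false: 2^2=4
Step 3: Sat=512-4=508

508


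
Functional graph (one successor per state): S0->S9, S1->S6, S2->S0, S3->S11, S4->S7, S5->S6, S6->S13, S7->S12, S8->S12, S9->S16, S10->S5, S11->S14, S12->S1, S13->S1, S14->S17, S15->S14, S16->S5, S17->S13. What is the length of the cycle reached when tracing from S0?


Trace from S0 until a state repeats:
  S0 -> S9 -> S16 -> S5 -> S6 -> S13 -> S1 -> S6
S6 first seen at step 4, revisited at step 7.
Cycle length = 7 - 4 = 3

3


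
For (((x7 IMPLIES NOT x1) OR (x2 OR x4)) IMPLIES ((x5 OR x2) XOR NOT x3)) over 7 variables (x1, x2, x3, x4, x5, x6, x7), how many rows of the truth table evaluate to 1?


Formula: (((x7 IMPLIES NOT x1) OR (x2 OR x4)) IMPLIES ((x5 OR x2) XOR NOT x3)) over 7 vars (128 rows)
Evaluate each row (x1, x2, x3, x4, x5, x6, x7 as bits, MSB first):
  row 0 [0000000]: (((0 IMPLIES NOT 0) OR (0 OR 0)) IMPLIES ((0 OR 0) XOR NOT 0)) -> 1
  row 1 [0000001]: (((1 IMPLIES NOT 0) OR (0 OR 0)) IMPLIES ((0 OR 0) XOR NOT 0)) -> 1
  row 2 [0000010]: (((0 IMPLIES NOT 0) OR (0 OR 0)) IMPLIES ((0 OR 0) XOR NOT 0)) -> 1
  row 3 [0000011]: (((1 IMPLIES NOT 0) OR (0 OR 0)) IMPLIES ((0 OR 0) XOR NOT 0)) -> 1
  row 4 [0000100]: (((0 IMPLIES NOT 0) OR (0 OR 0)) IMPLIES ((1 OR 0) XOR NOT 0)) -> 0
  (every remaining row is evaluated the same way; all 128 results are listed next)
Full result column, 8 rows per line (x1,x2,x3,x4 fixed per line; x5,x6,x7 runs 000..111 left to right):
  rows 0-7 [x1,x2,x3,x4=0000]: 11110000  (ones: 4)
  rows 8-15 [x1,x2,x3,x4=0001]: 11110000  (ones: 4)
  rows 16-23 [x1,x2,x3,x4=0010]: 00001111  (ones: 4)
  rows 24-31 [x1,x2,x3,x4=0011]: 00001111  (ones: 4)
  rows 32-39 [x1,x2,x3,x4=0100]: 00000000  (ones: 0)
  rows 40-47 [x1,x2,x3,x4=0101]: 00000000  (ones: 0)
  rows 48-55 [x1,x2,x3,x4=0110]: 11111111  (ones: 8)
  rows 56-63 [x1,x2,x3,x4=0111]: 11111111  (ones: 8)
  rows 64-71 [x1,x2,x3,x4=1000]: 11110101  (ones: 6)
  rows 72-79 [x1,x2,x3,x4=1001]: 11110000  (ones: 4)
  rows 80-87 [x1,x2,x3,x4=1010]: 01011111  (ones: 6)
  rows 88-95 [x1,x2,x3,x4=1011]: 00001111  (ones: 4)
  rows 96-103 [x1,x2,x3,x4=1100]: 00000000  (ones: 0)
  rows 104-111 [x1,x2,x3,x4=1101]: 00000000  (ones: 0)
  rows 112-119 [x1,x2,x3,x4=1110]: 11111111  (ones: 8)
  rows 120-127 [x1,x2,x3,x4=1111]: 11111111  (ones: 8)
Count of 1-rows = 4+4+4+4+0+0+8+8+6+4+6+4+0+0+8+8 = 68

68


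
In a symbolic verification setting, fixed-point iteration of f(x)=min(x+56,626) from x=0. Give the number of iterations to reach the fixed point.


Step 1: x=0, cap=626, increment=56
Step 2: x grows by 56 each step until capped at 626; fixed point is x=626
Step 3: iterations = ceil(626/56) = 12

12


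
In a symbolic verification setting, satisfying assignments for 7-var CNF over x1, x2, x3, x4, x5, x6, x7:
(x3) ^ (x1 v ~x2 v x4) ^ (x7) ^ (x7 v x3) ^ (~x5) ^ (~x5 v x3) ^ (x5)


CNF with 7 clauses over 7 vars (128 assignments).
An assignment satisfies CNF iff every clause has >=1 true literal.
Check each row (bits = x1,x2,x3,x4,x5,x6,x7; clause T/F shown):
  row 0 [0000000]: clauses=FTFFTTF -> 0
  row 1 [0000001]: clauses=FTTTTTF -> 0
  row 2 [0000010]: clauses=FTFFTTF -> 0
  row 3 [0000011]: clauses=FTTTTTF -> 0
  row 4 [0000100]: clauses=FTFFFFT -> 0
  (every remaining row is evaluated the same way; all 128 results are listed next)
Full result column, 8 rows per line (x1,x2,x3,x4 fixed per line; x5,x6,x7 runs 000..111 left to right):
  rows 0-7 [x1,x2,x3,x4=0000]: 00000000  (ones: 0)
  rows 8-15 [x1,x2,x3,x4=0001]: 00000000  (ones: 0)
  rows 16-23 [x1,x2,x3,x4=0010]: 00000000  (ones: 0)
  rows 24-31 [x1,x2,x3,x4=0011]: 00000000  (ones: 0)
  rows 32-39 [x1,x2,x3,x4=0100]: 00000000  (ones: 0)
  rows 40-47 [x1,x2,x3,x4=0101]: 00000000  (ones: 0)
  rows 48-55 [x1,x2,x3,x4=0110]: 00000000  (ones: 0)
  rows 56-63 [x1,x2,x3,x4=0111]: 00000000  (ones: 0)
  rows 64-71 [x1,x2,x3,x4=1000]: 00000000  (ones: 0)
  rows 72-79 [x1,x2,x3,x4=1001]: 00000000  (ones: 0)
  rows 80-87 [x1,x2,x3,x4=1010]: 00000000  (ones: 0)
  rows 88-95 [x1,x2,x3,x4=1011]: 00000000  (ones: 0)
  rows 96-103 [x1,x2,x3,x4=1100]: 00000000  (ones: 0)
  rows 104-111 [x1,x2,x3,x4=1101]: 00000000  (ones: 0)
  rows 112-119 [x1,x2,x3,x4=1110]: 00000000  (ones: 0)
  rows 120-127 [x1,x2,x3,x4=1111]: 00000000  (ones: 0)
Satisfying assignments = 0+0+0+0+0+0+0+0+0+0+0+0+0+0+0+0 = 0

0


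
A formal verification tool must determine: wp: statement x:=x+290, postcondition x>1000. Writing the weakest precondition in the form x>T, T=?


Formula: wp(x:=E, P) = P[E/x] (substitute E for x in postcondition)
Step 1: Postcondition: x>1000
Step 2: Substitute x+290 for x: x+290>1000
Step 3: Solve for x: x > 1000-290 = 710

710


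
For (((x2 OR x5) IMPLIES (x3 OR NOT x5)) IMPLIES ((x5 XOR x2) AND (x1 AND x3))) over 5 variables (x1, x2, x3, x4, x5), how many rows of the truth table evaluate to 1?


Formula: (((x2 OR x5) IMPLIES (x3 OR NOT x5)) IMPLIES ((x5 XOR x2) AND (x1 AND x3))) over 5 vars (32 rows)
Evaluate each row (x1, x2, x3, x4, x5 as bits, MSB first):
  row 0 [00000]: (((0 OR 0) IMPLIES (0 OR NOT 0)) IMPLIES ((0 XOR 0) AND (0 AND 0))) -> 0
  row 1 [00001]: (((0 OR 1) IMPLIES (0 OR NOT 1)) IMPLIES ((1 XOR 0) AND (0 AND 0))) -> 1
  row 2 [00010]: (((0 OR 0) IMPLIES (0 OR NOT 0)) IMPLIES ((0 XOR 0) AND (0 AND 0))) -> 0
  row 3 [00011]: (((0 OR 1) IMPLIES (0 OR NOT 1)) IMPLIES ((1 XOR 0) AND (0 AND 0))) -> 1
  row 4 [00100]: (((0 OR 0) IMPLIES (1 OR NOT 0)) IMPLIES ((0 XOR 0) AND (0 AND 1))) -> 0
  row 5 [00101]: (((0 OR 1) IMPLIES (1 OR NOT 1)) IMPLIES ((1 XOR 0) AND (0 AND 1))) -> 0
  row 6 [00110]: (((0 OR 0) IMPLIES (1 OR NOT 0)) IMPLIES ((0 XOR 0) AND (0 AND 1))) -> 0
  row 7 [00111]: (((0 OR 1) IMPLIES (1 OR NOT 1)) IMPLIES ((1 XOR 0) AND (0 AND 1))) -> 0
  row 8 [01000]: (((1 OR 0) IMPLIES (0 OR NOT 0)) IMPLIES ((0 XOR 1) AND (0 AND 0))) -> 0
  row 9 [01001]: (((1 OR 1) IMPLIES (0 OR NOT 1)) IMPLIES ((1 XOR 1) AND (0 AND 0))) -> 1
  row 10 [01010]: (((1 OR 0) IMPLIES (0 OR NOT 0)) IMPLIES ((0 XOR 1) AND (0 AND 0))) -> 0
  row 11 [01011]: (((1 OR 1) IMPLIES (0 OR NOT 1)) IMPLIES ((1 XOR 1) AND (0 AND 0))) -> 1
  row 12 [01100]: (((1 OR 0) IMPLIES (1 OR NOT 0)) IMPLIES ((0 XOR 1) AND (0 AND 1))) -> 0
  row 13 [01101]: (((1 OR 1) IMPLIES (1 OR NOT 1)) IMPLIES ((1 XOR 1) AND (0 AND 1))) -> 0
  row 14 [01110]: (((1 OR 0) IMPLIES (1 OR NOT 0)) IMPLIES ((0 XOR 1) AND (0 AND 1))) -> 0
  row 15 [01111]: (((1 OR 1) IMPLIES (1 OR NOT 1)) IMPLIES ((1 XOR 1) AND (0 AND 1))) -> 0
  row 16 [10000]: (((0 OR 0) IMPLIES (0 OR NOT 0)) IMPLIES ((0 XOR 0) AND (1 AND 0))) -> 0
  row 17 [10001]: (((0 OR 1) IMPLIES (0 OR NOT 1)) IMPLIES ((1 XOR 0) AND (1 AND 0))) -> 1
  row 18 [10010]: (((0 OR 0) IMPLIES (0 OR NOT 0)) IMPLIES ((0 XOR 0) AND (1 AND 0))) -> 0
  row 19 [10011]: (((0 OR 1) IMPLIES (0 OR NOT 1)) IMPLIES ((1 XOR 0) AND (1 AND 0))) -> 1
  row 20 [10100]: (((0 OR 0) IMPLIES (1 OR NOT 0)) IMPLIES ((0 XOR 0) AND (1 AND 1))) -> 0
  row 21 [10101]: (((0 OR 1) IMPLIES (1 OR NOT 1)) IMPLIES ((1 XOR 0) AND (1 AND 1))) -> 1
  row 22 [10110]: (((0 OR 0) IMPLIES (1 OR NOT 0)) IMPLIES ((0 XOR 0) AND (1 AND 1))) -> 0
  row 23 [10111]: (((0 OR 1) IMPLIES (1 OR NOT 1)) IMPLIES ((1 XOR 0) AND (1 AND 1))) -> 1
  row 24 [11000]: (((1 OR 0) IMPLIES (0 OR NOT 0)) IMPLIES ((0 XOR 1) AND (1 AND 0))) -> 0
  row 25 [11001]: (((1 OR 1) IMPLIES (0 OR NOT 1)) IMPLIES ((1 XOR 1) AND (1 AND 0))) -> 1
  row 26 [11010]: (((1 OR 0) IMPLIES (0 OR NOT 0)) IMPLIES ((0 XOR 1) AND (1 AND 0))) -> 0
  row 27 [11011]: (((1 OR 1) IMPLIES (0 OR NOT 1)) IMPLIES ((1 XOR 1) AND (1 AND 0))) -> 1
  row 28 [11100]: (((1 OR 0) IMPLIES (1 OR NOT 0)) IMPLIES ((0 XOR 1) AND (1 AND 1))) -> 1
  row 29 [11101]: (((1 OR 1) IMPLIES (1 OR NOT 1)) IMPLIES ((1 XOR 1) AND (1 AND 1))) -> 0
  row 30 [11110]: (((1 OR 0) IMPLIES (1 OR NOT 0)) IMPLIES ((0 XOR 1) AND (1 AND 1))) -> 1
  row 31 [11111]: (((1 OR 1) IMPLIES (1 OR NOT 1)) IMPLIES ((1 XOR 1) AND (1 AND 1))) -> 0
Full result column, 8 rows per line (x1,x2 fixed per line; x3,x4,x5 runs 000..111 left to right):
  rows 0-7 [x1,x2=00]: 01010000  (ones: 2)
  rows 8-15 [x1,x2=01]: 01010000  (ones: 2)
  rows 16-23 [x1,x2=10]: 01010101  (ones: 4)
  rows 24-31 [x1,x2=11]: 01011010  (ones: 4)
Count of 1-rows = 2+2+4+4 = 12

12


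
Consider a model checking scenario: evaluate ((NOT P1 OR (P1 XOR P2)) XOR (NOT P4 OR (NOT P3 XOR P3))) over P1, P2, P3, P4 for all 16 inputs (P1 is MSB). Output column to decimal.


Formula: ((NOT P1 OR (P1 XOR P2)) XOR (NOT P4 OR (NOT P3 XOR P3))) over P1, P2, P3, P4 (16 rows)
Evaluate each row (bits = P1,P2,P3,P4, MSB first):
  row 0 [0000]: ((NOT 0 OR (0 XOR 0)) XOR (NOT 0 OR (NOT 0 XOR 0))) -> 0
  row 1 [0001]: ((NOT 0 OR (0 XOR 0)) XOR (NOT 1 OR (NOT 0 XOR 0))) -> 0
  row 2 [0010]: ((NOT 0 OR (0 XOR 0)) XOR (NOT 0 OR (NOT 1 XOR 1))) -> 0
  row 3 [0011]: ((NOT 0 OR (0 XOR 0)) XOR (NOT 1 OR (NOT 1 XOR 1))) -> 0
  row 4 [0100]: ((NOT 0 OR (0 XOR 1)) XOR (NOT 0 OR (NOT 0 XOR 0))) -> 0
  row 5 [0101]: ((NOT 0 OR (0 XOR 1)) XOR (NOT 1 OR (NOT 0 XOR 0))) -> 0
  row 6 [0110]: ((NOT 0 OR (0 XOR 1)) XOR (NOT 0 OR (NOT 1 XOR 1))) -> 0
  row 7 [0111]: ((NOT 0 OR (0 XOR 1)) XOR (NOT 1 OR (NOT 1 XOR 1))) -> 0
  row 8 [1000]: ((NOT 1 OR (1 XOR 0)) XOR (NOT 0 OR (NOT 0 XOR 0))) -> 0
  row 9 [1001]: ((NOT 1 OR (1 XOR 0)) XOR (NOT 1 OR (NOT 0 XOR 0))) -> 0
  row 10 [1010]: ((NOT 1 OR (1 XOR 0)) XOR (NOT 0 OR (NOT 1 XOR 1))) -> 0
  row 11 [1011]: ((NOT 1 OR (1 XOR 0)) XOR (NOT 1 OR (NOT 1 XOR 1))) -> 0
  row 12 [1100]: ((NOT 1 OR (1 XOR 1)) XOR (NOT 0 OR (NOT 0 XOR 0))) -> 1
  row 13 [1101]: ((NOT 1 OR (1 XOR 1)) XOR (NOT 1 OR (NOT 0 XOR 0))) -> 1
  row 14 [1110]: ((NOT 1 OR (1 XOR 1)) XOR (NOT 0 OR (NOT 1 XOR 1))) -> 1
  row 15 [1111]: ((NOT 1 OR (1 XOR 1)) XOR (NOT 1 OR (NOT 1 XOR 1))) -> 1
Full result column, 4 rows per line (P1,P2 fixed per line; P3,P4 runs 00..11 left to right):
  rows 0-3 [P1,P2=00]: 0000  = hex 0
  rows 4-7 [P1,P2=01]: 0000  = hex 0
  rows 8-11 [P1,P2=10]: 0000  = hex 0
  rows 12-15 [P1,P2=11]: 1111  = hex F
Output column (row 0 .. row 15) = 0000000000001111
Output column grouped in 4s = 0000 0000 0000 1111 = 0x000F
Convert to decimal digit by digit (value = value*16 + digit):
  0 -> 0
  0*16 + 0 = 0
  0*16 + 0 = 0
  0*16 + 15 (F) = 15
Decimal = 15

15


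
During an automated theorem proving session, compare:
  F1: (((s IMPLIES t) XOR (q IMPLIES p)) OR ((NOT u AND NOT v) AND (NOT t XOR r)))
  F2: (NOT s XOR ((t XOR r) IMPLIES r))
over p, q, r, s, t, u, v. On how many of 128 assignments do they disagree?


F1 = (((s IMPLIES t) XOR (q IMPLIES p)) OR ((NOT u AND NOT v) AND (NOT t XOR r)))
F2 = (NOT s XOR ((t XOR r) IMPLIES r))
Evaluate both on each of 128 rows (bits = p,q,r,s,t,u,v):
  row 0 [0000000]: F1=1 F2=0 (differ) -> 1
  row 1 [0000001]: F1=0 F2=0 -> 0
  row 2 [0000010]: F1=0 F2=0 -> 0
  row 3 [0000011]: F1=0 F2=0 -> 0
  row 4 [0000100]: F1=0 F2=1 (differ) -> 1
  (every remaining row is evaluated the same way; all 128 results are listed next)
Full result column, 8 rows per line (p,q,r,s fixed per line; t,u,v runs 000..111 left to right):
  rows 0-7 [p,q,r,s=0000]: 10001111  (ones: 5)
  rows 8-15 [p,q,r,s=0001]: 00000000  (ones: 0)
  rows 16-23 [p,q,r,s=0010]: 00001000  (ones: 1)
  rows 24-31 [p,q,r,s=0011]: 00000111  (ones: 3)
  rows 32-39 [p,q,r,s=0100]: 11110000  (ones: 4)
  rows 40-47 [p,q,r,s=0101]: 01111111  (ones: 7)
  rows 48-55 [p,q,r,s=0110]: 11111111  (ones: 8)
  rows 56-63 [p,q,r,s=0111]: 11110000  (ones: 4)
  rows 64-71 [p,q,r,s=1000]: 10001111  (ones: 5)
  rows 72-79 [p,q,r,s=1001]: 00000000  (ones: 0)
  rows 80-87 [p,q,r,s=1010]: 00001000  (ones: 1)
  rows 88-95 [p,q,r,s=1011]: 00000111  (ones: 3)
  rows 96-103 [p,q,r,s=1100]: 10001111  (ones: 5)
  rows 104-111 [p,q,r,s=1101]: 00000000  (ones: 0)
  rows 112-119 [p,q,r,s=1110]: 00001000  (ones: 1)
  rows 120-127 [p,q,r,s=1111]: 00000111  (ones: 3)
Disagreements = 5+0+1+3+4+7+8+4+5+0+1+3+5+0+1+3 = 50

50


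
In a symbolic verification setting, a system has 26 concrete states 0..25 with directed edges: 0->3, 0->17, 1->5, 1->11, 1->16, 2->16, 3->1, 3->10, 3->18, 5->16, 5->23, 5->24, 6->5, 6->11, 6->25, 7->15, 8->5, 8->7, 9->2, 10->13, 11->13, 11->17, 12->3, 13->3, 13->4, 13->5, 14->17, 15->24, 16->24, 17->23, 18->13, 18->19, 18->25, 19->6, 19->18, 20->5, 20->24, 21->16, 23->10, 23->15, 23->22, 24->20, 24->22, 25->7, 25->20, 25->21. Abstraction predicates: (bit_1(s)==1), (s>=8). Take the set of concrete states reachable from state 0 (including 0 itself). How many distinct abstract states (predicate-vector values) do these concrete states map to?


BFS from 0:
Concrete reachable: {0, 1, 3, 4, 5, 6, 7, 10, 11, 13, 15, 16, 17, 18, 19, 20, 21, 22, 23, 24, 25}
Abstract via predicates (bit_1(s)==1), (s>=8):
  (0,0) <- {0, 1, 4, 5}
  (0,1) <- {13, 16, 17, 20, 21, 24, 25}
  (1,0) <- {3, 6, 7}
  (1,1) <- {10, 11, 15, 18, 19, 22, 23}
Distinct abstract states = 4

4


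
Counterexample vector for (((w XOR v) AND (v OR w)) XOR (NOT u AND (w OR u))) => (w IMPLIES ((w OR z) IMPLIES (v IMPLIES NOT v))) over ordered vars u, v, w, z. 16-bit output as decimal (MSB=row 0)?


F1 = (((w XOR v) AND (v OR w)) XOR (NOT u AND (w OR u)))
F2 = (w IMPLIES ((w OR z) IMPLIES (v IMPLIES NOT v)))
Counterexample to F1=>F2 is where F1=1 and F2=0.
Evaluate each row (bits = u,v,w,z, MSB first):
  row 0 [0000]: F1=0 F2=1 -> F1&~F2 -> 0
  row 1 [0001]: F1=0 F2=1 -> F1&~F2 -> 0
  row 2 [0010]: F1=0 F2=1 -> F1&~F2 -> 0
  row 3 [0011]: F1=0 F2=1 -> F1&~F2 -> 0
  row 4 [0100]: F1=1 F2=1 -> F1&~F2 -> 0
  row 5 [0101]: F1=1 F2=1 -> F1&~F2 -> 0
  row 6 [0110]: F1=1 F2=0 -> F1&~F2 -> 1
  row 7 [0111]: F1=1 F2=0 -> F1&~F2 -> 1
  row 8 [1000]: F1=0 F2=1 -> F1&~F2 -> 0
  row 9 [1001]: F1=0 F2=1 -> F1&~F2 -> 0
  row 10 [1010]: F1=1 F2=1 -> F1&~F2 -> 0
  row 11 [1011]: F1=1 F2=1 -> F1&~F2 -> 0
  row 12 [1100]: F1=1 F2=1 -> F1&~F2 -> 0
  row 13 [1101]: F1=1 F2=1 -> F1&~F2 -> 0
  row 14 [1110]: F1=0 F2=0 -> F1&~F2 -> 0
  row 15 [1111]: F1=0 F2=0 -> F1&~F2 -> 0
Full result column, 4 rows per line (u,v fixed per line; w,z runs 00..11 left to right):
  rows 0-3 [u,v=00]: 0000  = hex 0
  rows 4-7 [u,v=01]: 0011  = hex 3
  rows 8-11 [u,v=10]: 0000  = hex 0
  rows 12-15 [u,v=11]: 0000  = hex 0
Counterexample vector (row 0 .. row 15) = 0000001100000000
Output column grouped in 4s = 0000 0011 0000 0000 = 0x0300
Convert to decimal digit by digit (value = value*16 + digit):
  0 -> 0
  0*16 + 3 = 3
  3*16 + 0 = 48
  48*16 + 0 = 768
Decimal = 768

768


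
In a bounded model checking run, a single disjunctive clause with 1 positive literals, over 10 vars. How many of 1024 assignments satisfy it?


Step 1: Total=2^10=1024
Step 2: Unsat when all 1 false: 2^9=512
Step 3: Sat=1024-512=512

512


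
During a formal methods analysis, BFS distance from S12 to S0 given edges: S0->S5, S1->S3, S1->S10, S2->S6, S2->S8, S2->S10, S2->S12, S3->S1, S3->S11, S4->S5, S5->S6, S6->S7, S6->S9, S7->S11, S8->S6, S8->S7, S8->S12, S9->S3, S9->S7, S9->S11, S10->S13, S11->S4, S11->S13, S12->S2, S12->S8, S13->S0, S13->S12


BFS layer-by-layer from S12:
  dist 0: {S12}
  dist 1: {S2, S8}
  dist 2: {S6, S7, S10}
  dist 3: {S9, S11, S13}
  dist 4: {S0, S3, S4}
  -> S0 reached at distance 4
Shortest path length = 4

4


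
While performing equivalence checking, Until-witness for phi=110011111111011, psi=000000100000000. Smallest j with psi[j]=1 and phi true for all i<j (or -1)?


(phi U psi) at 0: need smallest j with psi[j]=1 and phi[i]=1 for all i in [0,j).
Scan from step 0:
  step 0: phi=1, psi=0 -> continue
  step 1: phi=1, psi=0 -> continue
  step 2: phi=0 -> phi-prefix broken from here
  step 6: psi=1 but phi already failed -> not a witness
  end of trace: no witness -> -1
Witness step = -1

-1


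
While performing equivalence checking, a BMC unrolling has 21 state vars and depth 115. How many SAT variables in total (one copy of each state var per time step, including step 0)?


BMC unrolls to depth k, creating one copy of each state var for steps 0..k.
Step count = 115 + 1 = 116 (steps 0 through 115)
Vars per step = 21
Total = 21 * 116 = 2436

2436


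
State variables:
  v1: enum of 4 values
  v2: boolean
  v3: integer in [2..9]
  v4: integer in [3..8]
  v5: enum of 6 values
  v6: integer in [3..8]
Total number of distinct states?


State space = product of domain sizes of all variables.
Domain sizes:
  v1 (enum of 4 values): 4
  v2 (boolean): 2
  v3 (integer in [2..9]): 8
  v4 (integer in [3..8]): 6
  v5 (enum of 6 values): 6
  v6 (integer in [3..8]): 6
Product = 4 * 2 * 8 * 6 * 6 * 6 = 13824

13824


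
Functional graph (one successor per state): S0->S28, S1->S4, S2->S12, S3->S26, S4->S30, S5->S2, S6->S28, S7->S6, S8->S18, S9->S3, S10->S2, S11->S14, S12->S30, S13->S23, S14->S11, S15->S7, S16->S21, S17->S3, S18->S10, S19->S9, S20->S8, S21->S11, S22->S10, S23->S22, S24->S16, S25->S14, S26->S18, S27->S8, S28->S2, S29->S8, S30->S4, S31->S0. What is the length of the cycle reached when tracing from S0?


Trace from S0 until a state repeats:
  S0 -> S28 -> S2 -> S12 -> S30 -> S4 -> S30
S30 first seen at step 4, revisited at step 6.
Cycle length = 6 - 4 = 2

2


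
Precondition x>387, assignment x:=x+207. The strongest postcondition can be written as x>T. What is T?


Formula: sp(P, x:=E) = exists old_x. (x = E[old_x/x]) AND P[old_x/x] (old_x is the value of x before the assignment; eliminate old_x by solving x = E[old_x/x] for old_x)
Step 1: Precondition P: x>387, i.e. old_x > 387
Step 2: Assignment gives x = old_x + 207, so old_x = x - 207
Step 3: Substitute into P: x - 207 > 387
Step 4: Simplify: x > 387+207 = 594

594


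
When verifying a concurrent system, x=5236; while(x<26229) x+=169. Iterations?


Step 1: x goes from 5236 toward 26229 by 169; the body runs while x<26229, so iterations = ceil((bound-start)/step)
Step 2: Distance=20993
Step 3: ceil(20993/169)=125

125


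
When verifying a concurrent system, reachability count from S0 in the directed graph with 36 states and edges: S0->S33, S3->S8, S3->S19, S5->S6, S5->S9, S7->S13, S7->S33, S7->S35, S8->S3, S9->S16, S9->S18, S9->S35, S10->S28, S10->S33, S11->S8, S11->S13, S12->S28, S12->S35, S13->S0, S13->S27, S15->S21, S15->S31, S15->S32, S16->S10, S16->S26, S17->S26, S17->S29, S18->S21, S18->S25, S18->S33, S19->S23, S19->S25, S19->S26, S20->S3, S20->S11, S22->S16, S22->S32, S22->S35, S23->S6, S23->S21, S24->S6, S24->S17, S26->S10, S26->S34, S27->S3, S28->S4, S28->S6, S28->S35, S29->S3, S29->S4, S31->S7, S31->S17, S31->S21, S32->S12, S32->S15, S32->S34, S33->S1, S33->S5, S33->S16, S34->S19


BFS from S0:
  layer 0: {S0}
  layer 1: {S33}
  layer 2: {S1, S5, S16}
  layer 3: {S6, S9, S10, S26}
  layer 4: {S18, S28, S34, S35}
  layer 5: {S4, S19, S21, S25}
  layer 6: {S23}
Reachable set: {S0, S1, S4, S5, S6, S9, S10, S16, S18, S19, S21, S23, S25, S26, S28, S33, S34, S35}
Count = 18

18


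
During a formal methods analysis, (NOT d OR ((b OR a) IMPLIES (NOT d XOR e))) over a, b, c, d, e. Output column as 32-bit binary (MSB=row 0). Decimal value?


Formula: (NOT d OR ((b OR a) IMPLIES (NOT d XOR e))) over a, b, c, d, e (32 rows)
Evaluate each row (bits = a,b,c,d,e, MSB first):
  row 0 [00000]: (NOT 0 OR ((0 OR 0) IMPLIES (NOT 0 XOR 0))) -> 1
  row 1 [00001]: (NOT 0 OR ((0 OR 0) IMPLIES (NOT 0 XOR 1))) -> 1
  row 2 [00010]: (NOT 1 OR ((0 OR 0) IMPLIES (NOT 1 XOR 0))) -> 1
  row 3 [00011]: (NOT 1 OR ((0 OR 0) IMPLIES (NOT 1 XOR 1))) -> 1
  row 4 [00100]: (NOT 0 OR ((0 OR 0) IMPLIES (NOT 0 XOR 0))) -> 1
  row 5 [00101]: (NOT 0 OR ((0 OR 0) IMPLIES (NOT 0 XOR 1))) -> 1
  row 6 [00110]: (NOT 1 OR ((0 OR 0) IMPLIES (NOT 1 XOR 0))) -> 1
  row 7 [00111]: (NOT 1 OR ((0 OR 0) IMPLIES (NOT 1 XOR 1))) -> 1
  row 8 [01000]: (NOT 0 OR ((1 OR 0) IMPLIES (NOT 0 XOR 0))) -> 1
  row 9 [01001]: (NOT 0 OR ((1 OR 0) IMPLIES (NOT 0 XOR 1))) -> 1
  row 10 [01010]: (NOT 1 OR ((1 OR 0) IMPLIES (NOT 1 XOR 0))) -> 0
  row 11 [01011]: (NOT 1 OR ((1 OR 0) IMPLIES (NOT 1 XOR 1))) -> 1
  row 12 [01100]: (NOT 0 OR ((1 OR 0) IMPLIES (NOT 0 XOR 0))) -> 1
  row 13 [01101]: (NOT 0 OR ((1 OR 0) IMPLIES (NOT 0 XOR 1))) -> 1
  row 14 [01110]: (NOT 1 OR ((1 OR 0) IMPLIES (NOT 1 XOR 0))) -> 0
  row 15 [01111]: (NOT 1 OR ((1 OR 0) IMPLIES (NOT 1 XOR 1))) -> 1
  row 16 [10000]: (NOT 0 OR ((0 OR 1) IMPLIES (NOT 0 XOR 0))) -> 1
  row 17 [10001]: (NOT 0 OR ((0 OR 1) IMPLIES (NOT 0 XOR 1))) -> 1
  row 18 [10010]: (NOT 1 OR ((0 OR 1) IMPLIES (NOT 1 XOR 0))) -> 0
  row 19 [10011]: (NOT 1 OR ((0 OR 1) IMPLIES (NOT 1 XOR 1))) -> 1
  row 20 [10100]: (NOT 0 OR ((0 OR 1) IMPLIES (NOT 0 XOR 0))) -> 1
  row 21 [10101]: (NOT 0 OR ((0 OR 1) IMPLIES (NOT 0 XOR 1))) -> 1
  row 22 [10110]: (NOT 1 OR ((0 OR 1) IMPLIES (NOT 1 XOR 0))) -> 0
  row 23 [10111]: (NOT 1 OR ((0 OR 1) IMPLIES (NOT 1 XOR 1))) -> 1
  row 24 [11000]: (NOT 0 OR ((1 OR 1) IMPLIES (NOT 0 XOR 0))) -> 1
  row 25 [11001]: (NOT 0 OR ((1 OR 1) IMPLIES (NOT 0 XOR 1))) -> 1
  row 26 [11010]: (NOT 1 OR ((1 OR 1) IMPLIES (NOT 1 XOR 0))) -> 0
  row 27 [11011]: (NOT 1 OR ((1 OR 1) IMPLIES (NOT 1 XOR 1))) -> 1
  row 28 [11100]: (NOT 0 OR ((1 OR 1) IMPLIES (NOT 0 XOR 0))) -> 1
  row 29 [11101]: (NOT 0 OR ((1 OR 1) IMPLIES (NOT 0 XOR 1))) -> 1
  row 30 [11110]: (NOT 1 OR ((1 OR 1) IMPLIES (NOT 1 XOR 0))) -> 0
  row 31 [11111]: (NOT 1 OR ((1 OR 1) IMPLIES (NOT 1 XOR 1))) -> 1
Full result column, 4 rows per line (a,b,c fixed per line; d,e runs 00..11 left to right):
  rows 0-3 [a,b,c=000]: 1111  = hex F
  rows 4-7 [a,b,c=001]: 1111  = hex F
  rows 8-11 [a,b,c=010]: 1101  = hex D
  rows 12-15 [a,b,c=011]: 1101  = hex D
  rows 16-19 [a,b,c=100]: 1101  = hex D
  rows 20-23 [a,b,c=101]: 1101  = hex D
  rows 24-27 [a,b,c=110]: 1101  = hex D
  rows 28-31 [a,b,c=111]: 1101  = hex D
Output column (row 0 .. row 31) = 11111111110111011101110111011101
Output column grouped in 4s = 1111 1111 1101 1101 1101 1101 1101 1101 = 0xFFDDDDDD
Convert to decimal digit by digit (value = value*16 + digit):
  F -> 15
  15*16 + 15 (F) = 255
  255*16 + 13 (D) = 4093
  4093*16 + 13 (D) = 65501
  65501*16 + 13 (D) = 1048029
  1048029*16 + 13 (D) = 16768477
  16768477*16 + 13 (D) = 268295645
  268295645*16 + 13 (D) = 4292730333
Decimal = 4292730333

4292730333


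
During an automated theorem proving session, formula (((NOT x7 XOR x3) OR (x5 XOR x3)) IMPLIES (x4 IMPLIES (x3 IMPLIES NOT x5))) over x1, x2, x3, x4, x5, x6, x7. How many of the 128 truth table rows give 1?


Formula: (((NOT x7 XOR x3) OR (x5 XOR x3)) IMPLIES (x4 IMPLIES (x3 IMPLIES NOT x5))) over 7 vars (128 rows)
Evaluate each row (x1, x2, x3, x4, x5, x6, x7 as bits, MSB first):
  row 0 [0000000]: (((NOT 0 XOR 0) OR (0 XOR 0)) IMPLIES (0 IMPLIES (0 IMPLIES NOT 0))) -> 1
  row 1 [0000001]: (((NOT 1 XOR 0) OR (0 XOR 0)) IMPLIES (0 IMPLIES (0 IMPLIES NOT 0))) -> 1
  row 2 [0000010]: (((NOT 0 XOR 0) OR (0 XOR 0)) IMPLIES (0 IMPLIES (0 IMPLIES NOT 0))) -> 1
  row 3 [0000011]: (((NOT 1 XOR 0) OR (0 XOR 0)) IMPLIES (0 IMPLIES (0 IMPLIES NOT 0))) -> 1
  row 4 [0000100]: (((NOT 0 XOR 0) OR (1 XOR 0)) IMPLIES (0 IMPLIES (0 IMPLIES NOT 1))) -> 1
  (every remaining row is evaluated the same way; all 128 results are listed next)
Full result column, 8 rows per line (x1,x2,x3,x4 fixed per line; x5,x6,x7 runs 000..111 left to right):
  rows 0-7 [x1,x2,x3,x4=0000]: 11111111  (ones: 8)
  rows 8-15 [x1,x2,x3,x4=0001]: 11111111  (ones: 8)
  rows 16-23 [x1,x2,x3,x4=0010]: 11111111  (ones: 8)
  rows 24-31 [x1,x2,x3,x4=0011]: 11111010  (ones: 6)
  rows 32-39 [x1,x2,x3,x4=0100]: 11111111  (ones: 8)
  rows 40-47 [x1,x2,x3,x4=0101]: 11111111  (ones: 8)
  rows 48-55 [x1,x2,x3,x4=0110]: 11111111  (ones: 8)
  rows 56-63 [x1,x2,x3,x4=0111]: 11111010  (ones: 6)
  rows 64-71 [x1,x2,x3,x4=1000]: 11111111  (ones: 8)
  rows 72-79 [x1,x2,x3,x4=1001]: 11111111  (ones: 8)
  rows 80-87 [x1,x2,x3,x4=1010]: 11111111  (ones: 8)
  rows 88-95 [x1,x2,x3,x4=1011]: 11111010  (ones: 6)
  rows 96-103 [x1,x2,x3,x4=1100]: 11111111  (ones: 8)
  rows 104-111 [x1,x2,x3,x4=1101]: 11111111  (ones: 8)
  rows 112-119 [x1,x2,x3,x4=1110]: 11111111  (ones: 8)
  rows 120-127 [x1,x2,x3,x4=1111]: 11111010  (ones: 6)
Count of 1-rows = 8+8+8+6+8+8+8+6+8+8+8+6+8+8+8+6 = 120

120


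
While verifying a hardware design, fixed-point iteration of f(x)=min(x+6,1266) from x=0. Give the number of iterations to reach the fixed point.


Step 1: x=0, cap=1266, increment=6
Step 2: x grows by 6 each step until capped at 1266; fixed point is x=1266
Step 3: iterations = ceil(1266/6) = 211

211


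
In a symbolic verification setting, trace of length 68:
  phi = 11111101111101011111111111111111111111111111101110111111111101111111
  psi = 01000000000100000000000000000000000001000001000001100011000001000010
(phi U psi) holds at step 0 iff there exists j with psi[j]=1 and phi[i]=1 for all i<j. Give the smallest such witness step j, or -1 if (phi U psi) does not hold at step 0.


(phi U psi) at 0: need smallest j with psi[j]=1 and phi[i]=1 for all i in [0,j).
Scan from step 0:
  step 0: phi=1, psi=0 -> continue
  step 1: psi=1 and phi held for [0,1) -> witness found
Witness step = 1

1


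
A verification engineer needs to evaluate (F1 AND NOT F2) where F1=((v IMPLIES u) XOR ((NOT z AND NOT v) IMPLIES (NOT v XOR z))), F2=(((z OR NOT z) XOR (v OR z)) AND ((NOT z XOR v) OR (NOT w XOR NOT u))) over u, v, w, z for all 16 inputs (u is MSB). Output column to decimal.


F1 = ((v IMPLIES u) XOR ((NOT z AND NOT v) IMPLIES (NOT v XOR z)))
F2 = (((z OR NOT z) XOR (v OR z)) AND ((NOT z XOR v) OR (NOT w XOR NOT u)))
Counterexample to F1=>F2 is where F1=1 and F2=0.
Evaluate each row (bits = u,v,w,z, MSB first):
  row 0 [0000]: F1=0 F2=1 -> F1&~F2 -> 0
  row 1 [0001]: F1=0 F2=0 -> F1&~F2 -> 0
  row 2 [0010]: F1=0 F2=1 -> F1&~F2 -> 0
  row 3 [0011]: F1=0 F2=0 -> F1&~F2 -> 0
  row 4 [0100]: F1=1 F2=0 -> F1&~F2 -> 1
  row 5 [0101]: F1=1 F2=0 -> F1&~F2 -> 1
  row 6 [0110]: F1=1 F2=0 -> F1&~F2 -> 1
  row 7 [0111]: F1=1 F2=0 -> F1&~F2 -> 1
  row 8 [1000]: F1=0 F2=1 -> F1&~F2 -> 0
  row 9 [1001]: F1=0 F2=0 -> F1&~F2 -> 0
  row 10 [1010]: F1=0 F2=1 -> F1&~F2 -> 0
  row 11 [1011]: F1=0 F2=0 -> F1&~F2 -> 0
  row 12 [1100]: F1=0 F2=0 -> F1&~F2 -> 0
  row 13 [1101]: F1=0 F2=0 -> F1&~F2 -> 0
  row 14 [1110]: F1=0 F2=0 -> F1&~F2 -> 0
  row 15 [1111]: F1=0 F2=0 -> F1&~F2 -> 0
Full result column, 4 rows per line (u,v fixed per line; w,z runs 00..11 left to right):
  rows 0-3 [u,v=00]: 0000  = hex 0
  rows 4-7 [u,v=01]: 1111  = hex F
  rows 8-11 [u,v=10]: 0000  = hex 0
  rows 12-15 [u,v=11]: 0000  = hex 0
Counterexample vector (row 0 .. row 15) = 0000111100000000
Output column grouped in 4s = 0000 1111 0000 0000 = 0x0F00
Convert to decimal digit by digit (value = value*16 + digit):
  0 -> 0
  0*16 + 15 (F) = 15
  15*16 + 0 = 240
  240*16 + 0 = 3840
Decimal = 3840

3840


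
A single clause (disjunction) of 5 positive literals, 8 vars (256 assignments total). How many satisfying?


Step 1: Total=2^8=256
Step 2: Unsat when all 5 false: 2^3=8
Step 3: Sat=256-8=248

248


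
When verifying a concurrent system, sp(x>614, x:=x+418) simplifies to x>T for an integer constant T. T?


Formula: sp(P, x:=E) = exists old_x. (x = E[old_x/x]) AND P[old_x/x] (old_x is the value of x before the assignment; eliminate old_x by solving x = E[old_x/x] for old_x)
Step 1: Precondition P: x>614, i.e. old_x > 614
Step 2: Assignment gives x = old_x + 418, so old_x = x - 418
Step 3: Substitute into P: x - 418 > 614
Step 4: Simplify: x > 614+418 = 1032

1032


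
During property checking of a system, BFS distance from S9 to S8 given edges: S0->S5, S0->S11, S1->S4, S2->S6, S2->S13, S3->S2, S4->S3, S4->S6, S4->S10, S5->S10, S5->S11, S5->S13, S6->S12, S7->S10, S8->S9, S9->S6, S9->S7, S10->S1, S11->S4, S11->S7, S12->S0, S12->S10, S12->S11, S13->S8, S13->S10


BFS layer-by-layer from S9:
  dist 0: {S9}
  dist 1: {S6, S7}
  dist 2: {S10, S12}
  dist 3: {S0, S1, S11}
  dist 4: {S4, S5}
  dist 5: {S3, S13}
  dist 6: {S2, S8}
  -> S8 reached at distance 6
Shortest path length = 6

6
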